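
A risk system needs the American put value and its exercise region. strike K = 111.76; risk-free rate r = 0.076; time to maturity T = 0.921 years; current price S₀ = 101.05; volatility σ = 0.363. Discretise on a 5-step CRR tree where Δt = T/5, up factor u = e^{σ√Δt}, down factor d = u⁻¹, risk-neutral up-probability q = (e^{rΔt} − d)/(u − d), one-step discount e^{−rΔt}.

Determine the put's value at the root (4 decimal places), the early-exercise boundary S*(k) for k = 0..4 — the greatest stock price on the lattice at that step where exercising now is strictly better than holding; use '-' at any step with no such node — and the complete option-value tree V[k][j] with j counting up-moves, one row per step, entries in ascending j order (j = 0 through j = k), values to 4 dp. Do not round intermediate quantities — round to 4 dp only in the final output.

Δt=0.18420  u=1.16859  d=0.85574  q=0.50619  discount=0.98610
step 5 (expiry): payoffs max(K−S,0) = 65.3904 48.4380 25.2880 0.0000 0.0000 0.0000
step 4: (k=4,j=0): S=54.1869, (K−S)⁺=57.5731, hold=56.0195 ⇒ V=57.5731 exercise | (k=4,j=1): S=73.9972, (K−S)⁺=37.7628, hold=36.2092 ⇒ V=37.7628 exercise | (k=4,j=2): S=101.0500, (K−S)⁺=10.7100, hold=12.3138 ⇒ V=12.3138 continue | (k=4,j=3): S=137.9931, (K−S)⁺=0.0000, hold=0.0000 ⇒ V=0.0000 continue | (k=4,j=4): S=188.4424, (K−S)⁺=0.0000, hold=0.0000 ⇒ V=0.0000 continue  boundary S*=73.9972
step 3: (k=3,j=0): S=63.3220, (K−S)⁺=48.4380, hold=46.8844 ⇒ V=48.4380 exercise | (k=3,j=1): S=86.4720, (K−S)⁺=25.2880, hold=24.5348 ⇒ V=25.2880 exercise | (k=3,j=2): S=118.0856, (K−S)⁺=0.0000, hold=5.9961 ⇒ V=5.9961 continue | (k=3,j=3): S=161.2568, (K−S)⁺=0.0000, hold=0.0000 ⇒ V=0.0000 continue  boundary S*=86.4720
step 2: (k=2,j=0): S=73.9972, (K−S)⁺=37.7628, hold=36.2092 ⇒ V=37.7628 exercise | (k=2,j=1): S=101.0500, (K−S)⁺=10.7100, hold=15.3068 ⇒ V=15.3068 continue | (k=2,j=2): S=137.9931, (K−S)⁺=0.0000, hold=2.9198 ⇒ V=2.9198 continue  boundary S*=73.9972
step 1: (k=1,j=0): S=86.4720, (K−S)⁺=25.2880, hold=26.0288 ⇒ V=26.0288 continue | (k=1,j=1): S=118.0856, (K−S)⁺=0.0000, hold=8.9110 ⇒ V=8.9110 continue  boundary S*=-
step 0: (k=0,j=0): S=101.0500, (K−S)⁺=10.7100, hold=17.1225 ⇒ V=17.1225 continue  boundary S*=-

price = 17.1225
boundary = - - 73.9972 86.4720 73.9972
tree:
17.1225
26.0288 8.9110
37.7628 15.3068 2.9198
48.4380 25.2880 5.9961 0.0000
57.5731 37.7628 12.3138 0.0000 0.0000
65.3904 48.4380 25.2880 0.0000 0.0000 0.0000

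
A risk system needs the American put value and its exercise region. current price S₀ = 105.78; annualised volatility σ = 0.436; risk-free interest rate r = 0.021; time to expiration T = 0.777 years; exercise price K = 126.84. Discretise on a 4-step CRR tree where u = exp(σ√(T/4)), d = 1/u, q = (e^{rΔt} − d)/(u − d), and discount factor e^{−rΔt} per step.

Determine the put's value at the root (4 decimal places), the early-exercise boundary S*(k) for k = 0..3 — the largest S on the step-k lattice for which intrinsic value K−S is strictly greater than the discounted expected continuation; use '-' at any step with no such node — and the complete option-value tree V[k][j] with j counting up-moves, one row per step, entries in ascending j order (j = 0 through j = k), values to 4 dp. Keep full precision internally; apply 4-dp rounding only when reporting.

Δt=0.19425, u=1.21187, d=0.82517, q=0.46268, disc=e^(-rΔt)=0.99593
k=4 terminal: V=max(K-S,0) → 77.7962 54.8132 21.0600 0.0000 0.0000
k=3: j=0 S=59.4346 intr=67.4054 cont=66.8891 V=67.4054[EX]; j=1 S=87.2868 intr=39.5532 cont=39.0368 V=39.5532[EX]; j=2 S=128.1912 intr=0.0000 cont=11.2699 V=11.2699[hold]; j=3 S=188.2643 intr=0.0000 cont=0.0000 V=0.0000[hold]  S*(3)=87.2868
k=2: j=0 S=72.0268 intr=54.8132 cont=54.2969 V=54.8132[EX]; j=1 S=105.7800 intr=21.0600 cont=26.3594 V=26.3594[hold]; j=2 S=155.3507 intr=0.0000 cont=6.0309 V=6.0309[hold]  S*(2)=72.0268
k=1: j=0 S=87.2868 intr=39.5532 cont=41.4787 V=41.4787[hold]; j=1 S=128.1912 intr=0.0000 cont=16.8849 V=16.8849[hold]  S*(1)=-
k=0: j=0 S=105.7800 intr=21.0600 cont=29.9772 V=29.9772[hold]  S*(0)=-

price = 29.9772
boundary = - - 72.0268 87.2868
tree:
29.9772
41.4787 16.8849
54.8132 26.3594 6.0309
67.4054 39.5532 11.2699 0.0000
77.7962 54.8132 21.0600 0.0000 0.0000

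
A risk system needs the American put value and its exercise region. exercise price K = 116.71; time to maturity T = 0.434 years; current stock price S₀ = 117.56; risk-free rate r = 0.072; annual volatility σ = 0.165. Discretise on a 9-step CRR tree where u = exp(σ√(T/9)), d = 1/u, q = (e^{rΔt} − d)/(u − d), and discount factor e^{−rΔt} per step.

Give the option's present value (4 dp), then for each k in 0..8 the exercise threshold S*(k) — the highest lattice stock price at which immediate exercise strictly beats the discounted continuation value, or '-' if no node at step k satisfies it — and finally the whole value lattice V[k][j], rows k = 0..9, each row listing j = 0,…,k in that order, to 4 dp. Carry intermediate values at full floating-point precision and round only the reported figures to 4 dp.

Δt=0.04822, u=1.03690, d=0.96442, q=0.53893, disc=e^(-rΔt)=0.99653
k=9 terminal: V=max(K-S,0) → 31.8630 25.4862 18.6301 11.2587 3.3333 0.0000 0.0000 0.0000 0.0000 0.0000
k=8: j=0 S=87.9776 intr=28.7324 cont=28.3278 V=28.7324[EX]; j=1 S=94.5898 intr=22.1202 cont=21.7157 V=22.1202[EX]; j=2 S=101.6988 intr=15.0112 cont=14.6067 V=15.0112[EX]; j=3 S=109.3422 intr=7.3678 cont=6.9633 V=7.3678[EX]; j=4 S=117.5600 intr=0.0000 cont=1.5316 V=1.5316[hold]; j=5 S=126.3954 intr=0.0000 cont=0.0000 V=0.0000[hold]; j=6 S=135.8949 intr=0.0000 cont=0.0000 V=0.0000[hold]; j=7 S=146.1084 intr=0.0000 cont=0.0000 V=0.0000[hold]; j=8 S=157.0894 intr=0.0000 cont=0.0000 V=0.0000[hold]  S*(8)=109.3422
k=7: j=0 S=91.2238 intr=25.4862 cont=25.0817 V=25.4862[EX]; j=1 S=98.0799 intr=18.6301 cont=18.2256 V=18.6301[EX]; j=2 S=105.4513 intr=11.2587 cont=10.8542 V=11.2587[EX]; j=3 S=113.3767 intr=3.3333 cont=4.2079 V=4.2079[hold]; j=4 S=121.8977 intr=0.0000 cont=0.7037 V=0.7037[hold]; j=5 S=131.0591 intr=0.0000 cont=0.0000 V=0.0000[hold]; j=6 S=140.9091 intr=0.0000 cont=0.0000 V=0.0000[hold]; j=7 S=151.4994 intr=0.0000 cont=0.0000 V=0.0000[hold]  S*(7)=105.4513
k=6: j=0 S=94.5898 intr=22.1202 cont=21.7157 V=22.1202[EX]; j=1 S=101.6988 intr=15.0112 cont=14.6067 V=15.0112[EX]; j=2 S=109.3422 intr=7.3678 cont=7.4330 V=7.4330[hold]; j=3 S=117.5600 intr=0.0000 cont=2.3114 V=2.3114[hold]; j=4 S=126.3954 intr=0.0000 cont=0.3233 V=0.3233[hold]; j=5 S=135.8949 intr=0.0000 cont=0.0000 V=0.0000[hold]; j=6 S=146.1084 intr=0.0000 cont=0.0000 V=0.0000[hold]  S*(6)=101.6988
k=5: j=0 S=98.0799 intr=18.6301 cont=18.2256 V=18.6301[EX]; j=1 S=105.4513 intr=11.2587 cont=10.8892 V=11.2587[EX]; j=2 S=113.3767 intr=3.3333 cont=4.6566 V=4.6566[hold]; j=3 S=121.8977 intr=0.0000 cont=1.2357 V=1.2357[hold]; j=4 S=131.0591 intr=0.0000 cont=0.1486 V=0.1486[hold]; j=5 S=140.9091 intr=0.0000 cont=0.0000 V=0.0000[hold]  S*(5)=105.4513
k=4: j=0 S=101.6988 intr=15.0112 cont=14.6067 V=15.0112[EX]; j=1 S=109.3422 intr=7.3678 cont=7.6740 V=7.6740[hold]; j=2 S=117.5600 intr=0.0000 cont=2.8032 V=2.8032[hold]; j=3 S=126.3954 intr=0.0000 cont=0.6475 V=0.6475[hold]; j=4 S=135.8949 intr=0.0000 cont=0.0683 V=0.0683[hold]  S*(4)=101.6988
k=3: j=0 S=105.4513 intr=11.2587 cont=11.0186 V=11.2587[EX]; j=1 S=113.3767 intr=3.3333 cont=5.0315 V=5.0315[hold]; j=2 S=121.8977 intr=0.0000 cont=1.6358 V=1.6358[hold]; j=3 S=131.0591 intr=0.0000 cont=0.3342 V=0.3342[hold]  S*(3)=105.4513
k=2: j=0 S=109.3422 intr=7.3678 cont=7.8753 V=7.8753[hold]; j=1 S=117.5600 intr=0.0000 cont=3.1903 V=3.1903[hold]; j=2 S=126.3954 intr=0.0000 cont=0.9311 V=0.9311[hold]  S*(2)=-
k=1: j=0 S=113.3767 intr=3.3333 cont=5.3319 V=5.3319[hold]; j=1 S=121.8977 intr=0.0000 cont=1.9659 V=1.9659[hold]  S*(1)=-
k=0: j=0 S=117.5600 intr=0.0000 cont=3.5057 V=3.5057[hold]  S*(0)=-

price = 3.5057
boundary = - - - 105.4513 101.6988 105.4513 101.6988 105.4513 109.3422
tree:
3.5057
5.3319 1.9659
7.8753 3.1903 0.9311
11.2587 5.0315 1.6358 0.3342
15.0112 7.6740 2.8032 0.6475 0.0683
18.6301 11.2587 4.6566 1.2357 0.1486 0.0000
22.1202 15.0112 7.4330 2.3114 0.3233 0.0000 0.0000
25.4862 18.6301 11.2587 4.2079 0.7037 0.0000 0.0000 0.0000
28.7324 22.1202 15.0112 7.3678 1.5316 0.0000 0.0000 0.0000 0.0000
31.8630 25.4862 18.6301 11.2587 3.3333 0.0000 0.0000 0.0000 0.0000 0.0000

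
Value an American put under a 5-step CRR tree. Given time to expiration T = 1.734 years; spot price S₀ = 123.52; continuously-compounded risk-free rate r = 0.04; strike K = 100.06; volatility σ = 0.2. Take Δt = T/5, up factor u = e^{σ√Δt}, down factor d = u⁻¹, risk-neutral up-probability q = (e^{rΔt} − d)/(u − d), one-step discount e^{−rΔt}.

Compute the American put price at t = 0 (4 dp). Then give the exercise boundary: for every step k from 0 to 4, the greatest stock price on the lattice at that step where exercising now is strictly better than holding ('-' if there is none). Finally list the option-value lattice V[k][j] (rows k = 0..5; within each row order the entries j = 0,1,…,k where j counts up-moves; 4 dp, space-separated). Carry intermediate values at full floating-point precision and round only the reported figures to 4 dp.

params: Δt=0.34680 u=1.12500 d=0.88889 q=0.52975 e^(-rΔt)=0.98622
t_5 payoffs: 31.5139 13.3070 0.0000 0.0000 0.0000 0.0000
t_4: node(4,0) S=77.1140 payoff=22.9460 vs cont=21.5675 → 22.9460 [stop]  node(4,1) S=97.5967 payoff=2.4633 vs cont=6.1714 → 6.1714 [wait]  node(4,2) S=123.5200 payoff=0.0000 vs cont=0.0000 → 0.0000 [wait]  node(4,3) S=156.3289 payoff=0.0000 vs cont=0.0000 → 0.0000 [wait]  node(4,4) S=197.8523 payoff=0.0000 vs cont=0.0000 → 0.0000 [wait]  ⇒ S*(4)=77.1140
t_3: node(3,0) S=86.7530 payoff=13.3070 vs cont=13.8659 → 13.8659 [wait]  node(3,1) S=109.7959 payoff=0.0000 vs cont=2.8621 → 2.8621 [wait]  node(3,2) S=138.9595 payoff=0.0000 vs cont=0.0000 → 0.0000 [wait]  node(3,3) S=175.8694 payoff=0.0000 vs cont=0.0000 → 0.0000 [wait]  ⇒ S*(3)=-
t_2: node(2,0) S=97.5967 payoff=2.4633 vs cont=7.9259 → 7.9259 [wait]  node(2,1) S=123.5200 payoff=0.0000 vs cont=1.3274 → 1.3274 [wait]  node(2,2) S=156.3289 payoff=0.0000 vs cont=0.0000 → 0.0000 [wait]  ⇒ S*(2)=-
t_1: node(1,0) S=109.7959 payoff=0.0000 vs cont=4.3693 → 4.3693 [wait]  node(1,1) S=138.9595 payoff=0.0000 vs cont=0.6156 → 0.6156 [wait]  ⇒ S*(1)=-
t_0: node(0,0) S=123.5200 payoff=0.0000 vs cont=2.3480 → 2.3480 [wait]  ⇒ S*(0)=-

price = 2.3480
boundary = - - - - 77.1140
tree:
2.3480
4.3693 0.6156
7.9259 1.3274 0.0000
13.8659 2.8621 0.0000 0.0000
22.9460 6.1714 0.0000 0.0000 0.0000
31.5139 13.3070 0.0000 0.0000 0.0000 0.0000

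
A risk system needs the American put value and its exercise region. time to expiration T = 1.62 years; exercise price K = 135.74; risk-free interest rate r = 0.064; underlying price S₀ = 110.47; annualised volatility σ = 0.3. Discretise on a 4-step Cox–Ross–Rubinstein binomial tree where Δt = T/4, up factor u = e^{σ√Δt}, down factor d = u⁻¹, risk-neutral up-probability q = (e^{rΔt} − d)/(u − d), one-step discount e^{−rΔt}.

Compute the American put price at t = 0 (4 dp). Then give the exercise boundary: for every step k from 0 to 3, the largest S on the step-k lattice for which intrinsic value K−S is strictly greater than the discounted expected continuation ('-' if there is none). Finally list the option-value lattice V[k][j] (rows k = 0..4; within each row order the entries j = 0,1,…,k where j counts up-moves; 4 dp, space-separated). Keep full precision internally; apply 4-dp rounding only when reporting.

price = 28.5246
boundary = - 91.2703 75.4075 91.2703
tree:
28.5246
44.4697 15.2895
60.3325 26.7540 5.5104
73.4384 44.4697 11.8003 0.0000
84.2664 60.3325 25.2700 0.0000 0.0000

Δt=0.40500, u=1.21036, d=0.82620, q=0.52077, disc=e^(-rΔt)=0.97441
k=4 terminal: V=max(K-S,0) → 84.2664 60.3325 25.2700 0.0000 0.0000
k=3: j=0 S=62.3016 intr=73.4384 cont=69.9652 V=73.4384[EX]; j=1 S=91.2703 intr=44.4697 cont=40.9966 V=44.4697[EX]; j=2 S=133.7086 intr=2.0314 cont=11.8003 V=11.8003[hold]; j=3 S=195.8797 intr=0.0000 cont=0.0000 V=0.0000[hold]  S*(3)=91.2703
k=2: j=0 S=75.4075 intr=60.3325 cont=56.8594 V=60.3325[EX]; j=1 S=110.4700 intr=25.2700 cont=26.7540 V=26.7540[hold]; j=2 S=161.8357 intr=0.0000 cont=5.5104 V=5.5104[hold]  S*(2)=75.4075
k=1: j=0 S=91.2703 intr=44.4697 cont=41.7496 V=44.4697[EX]; j=1 S=133.7086 intr=2.0314 cont=15.2895 V=15.2895[hold]  S*(1)=91.2703
k=0: j=0 S=110.4700 intr=25.2700 cont=28.5246 V=28.5246[hold]  S*(0)=-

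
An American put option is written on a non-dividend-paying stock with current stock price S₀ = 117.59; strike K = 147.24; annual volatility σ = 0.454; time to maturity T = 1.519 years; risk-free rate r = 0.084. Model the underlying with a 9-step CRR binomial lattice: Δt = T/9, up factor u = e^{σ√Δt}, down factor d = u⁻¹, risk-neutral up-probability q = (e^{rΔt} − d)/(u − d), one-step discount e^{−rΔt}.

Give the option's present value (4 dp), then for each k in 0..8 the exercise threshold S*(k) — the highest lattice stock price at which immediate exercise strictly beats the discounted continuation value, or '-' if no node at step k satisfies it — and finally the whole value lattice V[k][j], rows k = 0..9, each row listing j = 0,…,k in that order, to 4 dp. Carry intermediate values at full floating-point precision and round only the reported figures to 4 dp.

params: Δt=0.16878 u=1.20504 d=0.82985 q=0.49156 e^(-rΔt)=0.98592
t_9 payoffs: 125.2943 115.3721 100.9637 80.0409 49.6584 5.5390 0.0000 0.0000 0.0000 0.0000
t_8: node(8,0) S=26.4455 payoff=120.7945 vs cont=118.7218 → 120.7945 [stop]  node(8,1) S=38.4022 payoff=108.8378 vs cont=106.7651 → 108.8378 [stop]  node(8,2) S=55.7649 payoff=91.4751 vs cont=89.4024 → 91.4751 [stop]  node(8,3) S=80.9777 payoff=66.2623 vs cont=64.1895 → 66.2623 [stop]  node(8,4) S=117.5900 payoff=29.6500 vs cont=27.5773 → 29.6500 [stop]  node(8,5) S=170.7557 payoff=0.0000 vs cont=2.7766 → 2.7766 [wait]  node(8,6) S=247.9590 payoff=0.0000 vs cont=0.0000 → 0.0000 [wait]  node(8,7) S=360.0681 payoff=0.0000 vs cont=0.0000 → 0.0000 [wait]  node(8,8) S=522.8649 payoff=0.0000 vs cont=0.0000 → 0.0000 [wait]  ⇒ S*(8)=117.5900
t_7: node(7,0) S=31.8679 payoff=115.3721 vs cont=113.2993 → 115.3721 [stop]  node(7,1) S=46.2763 payoff=100.9637 vs cont=98.8910 → 100.9637 [stop]  node(7,2) S=67.1991 payoff=80.0409 vs cont=77.9682 → 80.0409 [stop]  node(7,3) S=97.5816 payoff=49.6584 vs cont=47.5856 → 49.6584 [stop]  node(7,4) S=141.7010 payoff=5.5390 vs cont=16.2086 → 16.2086 [wait]  node(7,5) S=205.7679 payoff=0.0000 vs cont=1.3919 → 1.3919 [wait]  node(7,6) S=298.8012 payoff=0.0000 vs cont=0.0000 → 0.0000 [wait]  node(7,7) S=433.8974 payoff=0.0000 vs cont=0.0000 → 0.0000 [wait]  ⇒ S*(7)=97.5816
t_6: node(6,0) S=38.4022 payoff=108.8378 vs cont=106.7651 → 108.8378 [stop]  node(6,1) S=55.7649 payoff=91.4751 vs cont=89.4024 → 91.4751 [stop]  node(6,2) S=80.9777 payoff=66.2623 vs cont=64.1895 → 66.2623 [stop]  node(6,3) S=117.5900 payoff=29.6500 vs cont=32.7482 → 32.7482 [wait]  node(6,4) S=170.7557 payoff=0.0000 vs cont=8.7996 → 8.7996 [wait]  node(6,5) S=247.9590 payoff=0.0000 vs cont=0.6977 → 0.6977 [wait]  node(6,6) S=360.0681 payoff=0.0000 vs cont=0.0000 → 0.0000 [wait]  ⇒ S*(6)=80.9777
t_5: node(5,0) S=46.2763 payoff=100.9637 vs cont=98.8910 → 100.9637 [stop]  node(5,1) S=67.1991 payoff=80.0409 vs cont=77.9682 → 80.0409 [stop]  node(5,2) S=97.5816 payoff=49.6584 vs cont=49.0872 → 49.6584 [stop]  node(5,3) S=141.7010 payoff=5.5390 vs cont=20.6807 → 20.6807 [wait]  node(5,4) S=205.7679 payoff=0.0000 vs cont=4.7492 → 4.7492 [wait]  node(5,5) S=298.8012 payoff=0.0000 vs cont=0.3498 → 0.3498 [wait]  ⇒ S*(5)=97.5816
t_4: node(4,0) S=55.7649 payoff=91.4751 vs cont=89.4024 → 91.4751 [stop]  node(4,1) S=80.9777 payoff=66.2623 vs cont=64.1895 → 66.2623 [stop]  node(4,2) S=117.5900 payoff=29.6500 vs cont=34.9155 → 34.9155 [wait]  node(4,3) S=170.7557 payoff=0.0000 vs cont=12.6685 → 12.6685 [wait]  node(4,4) S=247.9590 payoff=0.0000 vs cont=2.5502 → 2.5502 [wait]  ⇒ S*(4)=80.9777
t_3: node(3,0) S=67.1991 payoff=80.0409 vs cont=77.9682 → 80.0409 [stop]  node(3,1) S=97.5816 payoff=49.6584 vs cont=50.1375 → 50.1375 [wait]  node(3,2) S=141.7010 payoff=5.5390 vs cont=23.6422 → 23.6422 [wait]  node(3,3) S=205.7679 payoff=0.0000 vs cont=7.5864 → 7.5864 [wait]  ⇒ S*(3)=67.1991
t_2: node(2,0) S=80.9777 payoff=66.2623 vs cont=64.4217 → 66.2623 [stop]  node(2,1) S=117.5900 payoff=29.6500 vs cont=36.5910 → 36.5910 [wait]  node(2,2) S=170.7557 payoff=0.0000 vs cont=15.5281 → 15.5281 [wait]  ⇒ S*(2)=80.9777
t_1: node(1,0) S=97.5816 payoff=49.6584 vs cont=50.9495 → 50.9495 [wait]  node(1,1) S=141.7010 payoff=5.5390 vs cont=25.8679 → 25.8679 [wait]  ⇒ S*(1)=-
t_0: node(0,0) S=117.5900 payoff=29.6500 vs cont=38.0767 → 38.0767 [wait]  ⇒ S*(0)=-

price = 38.0767
boundary = - - 80.9777 67.1991 80.9777 97.5816 80.9777 97.5816 117.5900
tree:
38.0767
50.9495 25.8679
66.2623 36.5910 15.5281
80.0409 50.1375 23.6422 7.5864
91.4751 66.2623 34.9155 12.6685 2.5502
100.9637 80.0409 49.6584 20.6807 4.7492 0.3498
108.8378 91.4751 66.2623 32.7482 8.7996 0.6977 0.0000
115.3721 100.9637 80.0409 49.6584 16.2086 1.3919 0.0000 0.0000
120.7945 108.8378 91.4751 66.2623 29.6500 2.7766 0.0000 0.0000 0.0000
125.2943 115.3721 100.9637 80.0409 49.6584 5.5390 0.0000 0.0000 0.0000 0.0000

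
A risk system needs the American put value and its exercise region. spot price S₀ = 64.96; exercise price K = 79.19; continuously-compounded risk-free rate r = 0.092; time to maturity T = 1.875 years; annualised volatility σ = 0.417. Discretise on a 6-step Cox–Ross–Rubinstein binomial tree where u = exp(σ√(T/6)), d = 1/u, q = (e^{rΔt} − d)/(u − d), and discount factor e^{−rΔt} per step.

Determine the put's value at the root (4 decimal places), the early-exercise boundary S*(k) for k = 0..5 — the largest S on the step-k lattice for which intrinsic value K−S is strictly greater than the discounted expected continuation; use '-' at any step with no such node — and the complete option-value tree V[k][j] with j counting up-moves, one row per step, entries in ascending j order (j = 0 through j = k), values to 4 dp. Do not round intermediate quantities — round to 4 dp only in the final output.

params: Δt=0.31250 u=1.26252 d=0.79207 q=0.50398 e^(-rΔt)=0.97166
t_6 payoffs: 63.1496 53.6223 38.4361 14.2300 0.0000 0.0000 0.0000
t_5: node(5,0) S=20.2513 payoff=58.9387 vs cont=56.6944 → 58.9387 [stop]  node(5,1) S=32.2798 payoff=46.9102 vs cont=44.6659 → 46.9102 [stop]  node(5,2) S=51.4526 payoff=27.7374 vs cont=25.4931 → 27.7374 [stop]  node(5,3) S=82.0133 payoff=0.0000 vs cont=6.8583 → 6.8583 [wait]  node(5,4) S=130.7258 payoff=0.0000 vs cont=0.0000 → 0.0000 [wait]  node(5,5) S=208.3714 payoff=0.0000 vs cont=0.0000 → 0.0000 [wait]  ⇒ S*(5)=51.4526
t_4: node(4,0) S=25.5677 payoff=53.6223 vs cont=51.3780 → 53.6223 [stop]  node(4,1) S=40.7539 payoff=38.4361 vs cont=36.1918 → 38.4361 [stop]  node(4,2) S=64.9600 payoff=14.2300 vs cont=16.7268 → 16.7268 [wait]  node(4,3) S=103.5435 payoff=0.0000 vs cont=3.3054 → 3.3054 [wait]  node(4,4) S=165.0440 payoff=0.0000 vs cont=0.0000 → 0.0000 [wait]  ⇒ S*(4)=40.7539
t_3: node(3,0) S=32.2798 payoff=46.9102 vs cont=44.6659 → 46.9102 [stop]  node(3,1) S=51.4526 payoff=27.7374 vs cont=26.7157 → 27.7374 [stop]  node(3,2) S=82.0133 payoff=0.0000 vs cont=9.6803 → 9.6803 [wait]  node(3,3) S=130.7258 payoff=0.0000 vs cont=1.5931 → 1.5931 [wait]  ⇒ S*(3)=51.4526
t_2: node(2,0) S=40.7539 payoff=38.4361 vs cont=36.1918 → 38.4361 [stop]  node(2,1) S=64.9600 payoff=14.2300 vs cont=18.1087 → 18.1087 [wait]  node(2,2) S=103.5435 payoff=0.0000 vs cont=5.4456 → 5.4456 [wait]  ⇒ S*(2)=40.7539
t_1: node(1,0) S=51.4526 payoff=27.7374 vs cont=27.3925 → 27.7374 [stop]  node(1,1) S=82.0133 payoff=0.0000 vs cont=11.3944 → 11.3944 [wait]  ⇒ S*(1)=51.4526
t_0: node(0,0) S=64.9600 payoff=14.2300 vs cont=18.9481 → 18.9481 [wait]  ⇒ S*(0)=-

price = 18.9481
boundary = - 51.4526 40.7539 51.4526 40.7539 51.4526
tree:
18.9481
27.7374 11.3944
38.4361 18.1087 5.4456
46.9102 27.7374 9.6803 1.5931
53.6223 38.4361 16.7268 3.3054 0.0000
58.9387 46.9102 27.7374 6.8583 0.0000 0.0000
63.1496 53.6223 38.4361 14.2300 0.0000 0.0000 0.0000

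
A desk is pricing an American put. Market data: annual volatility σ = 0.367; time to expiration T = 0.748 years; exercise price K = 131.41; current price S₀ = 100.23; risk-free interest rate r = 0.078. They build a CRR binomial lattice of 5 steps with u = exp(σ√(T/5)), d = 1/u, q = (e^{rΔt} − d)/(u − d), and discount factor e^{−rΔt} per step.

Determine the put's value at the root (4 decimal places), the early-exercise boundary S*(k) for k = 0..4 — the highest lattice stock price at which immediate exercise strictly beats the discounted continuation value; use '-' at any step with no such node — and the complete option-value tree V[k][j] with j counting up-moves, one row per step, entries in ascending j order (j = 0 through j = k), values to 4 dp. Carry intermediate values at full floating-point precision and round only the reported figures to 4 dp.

Δt=0.14960  u=1.15252  d=0.86767  q=0.50578  discount=0.98840
step 5 (expiry): payoffs max(K−S,0) = 82.1199 65.9381 44.4439 15.8932 0.0000 0.0000
step 4: (k=4,j=0): S=56.8077, (K−S)⁺=74.6023, hold=73.0778 ⇒ V=74.6023 exercise | (k=4,j=1): S=75.4575, (K−S)⁺=55.9525, hold=54.4280 ⇒ V=55.9525 exercise | (k=4,j=2): S=100.2300, (K−S)⁺=31.1800, hold=29.6555 ⇒ V=31.1800 exercise | (k=4,j=3): S=133.1352, (K−S)⁺=0.0000, hold=7.7636 ⇒ V=7.7636 continue | (k=4,j=4): S=176.8431, (K−S)⁺=0.0000, hold=0.0000 ⇒ V=0.0000 continue  boundary S*=100.2300
step 3: (k=3,j=0): S=65.4719, (K−S)⁺=65.9381, hold=64.4136 ⇒ V=65.9381 exercise | (k=3,j=1): S=86.9661, (K−S)⁺=44.4439, hold=42.9194 ⇒ V=44.4439 exercise | (k=3,j=2): S=115.5168, (K−S)⁺=15.8932, hold=19.1122 ⇒ V=19.1122 continue | (k=3,j=3): S=153.4407, (K−S)⁺=0.0000, hold=3.7925 ⇒ V=3.7925 continue  boundary S*=86.9661
step 2: (k=2,j=0): S=75.4575, (K−S)⁺=55.9525, hold=54.4280 ⇒ V=55.9525 exercise | (k=2,j=1): S=100.2300, (K−S)⁺=31.1800, hold=31.2648 ⇒ V=31.2648 continue | (k=2,j=2): S=133.1352, (K−S)⁺=0.0000, hold=11.2320 ⇒ V=11.2320 continue  boundary S*=75.4575
step 1: (k=1,j=0): S=86.9661, (K−S)⁺=44.4439, hold=42.9618 ⇒ V=44.4439 exercise | (k=1,j=1): S=115.5168, (K−S)⁺=15.8932, hold=20.8875 ⇒ V=20.8875 continue  boundary S*=86.9661
step 0: (k=0,j=0): S=100.2300, (K−S)⁺=31.1800, hold=32.1522 ⇒ V=32.1522 continue  boundary S*=-

price = 32.1522
boundary = - 86.9661 75.4575 86.9661 100.2300
tree:
32.1522
44.4439 20.8875
55.9525 31.2648 11.2320
65.9381 44.4439 19.1122 3.7925
74.6023 55.9525 31.1800 7.7636 0.0000
82.1199 65.9381 44.4439 15.8932 0.0000 0.0000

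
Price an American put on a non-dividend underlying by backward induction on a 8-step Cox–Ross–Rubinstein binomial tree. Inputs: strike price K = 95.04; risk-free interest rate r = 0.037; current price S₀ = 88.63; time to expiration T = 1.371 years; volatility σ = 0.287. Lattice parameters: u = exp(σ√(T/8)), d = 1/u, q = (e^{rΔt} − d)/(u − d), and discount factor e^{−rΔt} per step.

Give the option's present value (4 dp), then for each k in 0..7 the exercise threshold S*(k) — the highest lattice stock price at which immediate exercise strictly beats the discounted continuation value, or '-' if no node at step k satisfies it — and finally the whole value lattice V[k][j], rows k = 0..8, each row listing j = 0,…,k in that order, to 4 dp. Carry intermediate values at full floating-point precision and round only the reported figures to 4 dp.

price = 13.7703
boundary = - - - 62.0561 69.8849 62.0561 69.8849 78.7013
tree:
13.7703
19.0350 8.6192
25.4960 12.7406 4.5589
32.9839 18.2451 7.3336 1.8095
39.9357 25.1551 11.4863 3.2253 0.3999
46.1087 32.9839 17.3866 5.6627 0.8002 0.0000
51.5902 39.9357 25.1551 9.7480 1.6011 0.0000 0.0000
56.4576 46.1087 32.9839 16.3387 3.2036 0.0000 0.0000 0.0000
60.7798 51.5902 39.9357 25.1551 6.4100 0.0000 0.0000 0.0000 0.0000

Δt=0.17137, u=1.12616, d=0.88798, q=0.49704, disc=e^(-rΔt)=0.99368
k=8 terminal: V=max(K-S,0) → 60.7798 51.5902 39.9357 25.1551 6.4100 0.0000 0.0000 0.0000 0.0000
k=7: j=0 S=38.5824 intr=56.4576 cont=55.8569 V=56.4576[EX]; j=1 S=48.9313 intr=46.1087 cont=45.5080 V=46.1087[EX]; j=2 S=62.0561 intr=32.9839 cont=32.3832 V=32.9839[EX]; j=3 S=78.7013 intr=16.3387 cont=15.7380 V=16.3387[EX]; j=4 S=99.8113 intr=0.0000 cont=3.2036 V=3.2036[hold]; j=5 S=126.5835 intr=0.0000 cont=0.0000 V=0.0000[hold]; j=6 S=160.5369 intr=0.0000 cont=0.0000 V=0.0000[hold]; j=7 S=203.5976 intr=0.0000 cont=0.0000 V=0.0000[hold]  S*(7)=78.7013
k=6: j=0 S=43.4498 intr=51.5902 cont=50.9895 V=51.5902[EX]; j=1 S=55.1043 intr=39.9357 cont=39.3350 V=39.9357[EX]; j=2 S=69.8849 intr=25.1551 cont=24.5544 V=25.1551[EX]; j=3 S=88.6300 intr=6.4100 cont=9.7480 V=9.7480[hold]; j=4 S=112.4031 intr=0.0000 cont=1.6011 V=1.6011[hold]; j=5 S=142.5529 intr=0.0000 cont=0.0000 V=0.0000[hold]; j=6 S=180.7897 intr=0.0000 cont=0.0000 V=0.0000[hold]  S*(6)=69.8849
k=5: j=0 S=48.9313 intr=46.1087 cont=45.5080 V=46.1087[EX]; j=1 S=62.0561 intr=32.9839 cont=32.3832 V=32.9839[EX]; j=2 S=78.7013 intr=16.3387 cont=17.3866 V=17.3866[hold]; j=3 S=99.8113 intr=0.0000 cont=5.6627 V=5.6627[hold]; j=4 S=126.5835 intr=0.0000 cont=0.8002 V=0.8002[hold]; j=5 S=160.5369 intr=0.0000 cont=0.0000 V=0.0000[hold]  S*(5)=62.0561
k=4: j=0 S=55.1043 intr=39.9357 cont=39.3350 V=39.9357[EX]; j=1 S=69.8849 intr=25.1551 cont=25.0720 V=25.1551[EX]; j=2 S=88.6300 intr=6.4100 cont=11.4863 V=11.4863[hold]; j=3 S=112.4031 intr=0.0000 cont=3.2253 V=3.2253[hold]; j=4 S=142.5529 intr=0.0000 cont=0.3999 V=0.3999[hold]  S*(4)=69.8849
k=3: j=0 S=62.0561 intr=32.9839 cont=32.3832 V=32.9839[EX]; j=1 S=78.7013 intr=16.3387 cont=18.2451 V=18.2451[hold]; j=2 S=99.8113 intr=0.0000 cont=7.3336 V=7.3336[hold]; j=3 S=126.5835 intr=0.0000 cont=1.8095 V=1.8095[hold]  S*(3)=62.0561
k=2: j=0 S=69.8849 intr=25.1551 cont=25.4960 V=25.4960[hold]; j=1 S=88.6300 intr=6.4100 cont=12.7406 V=12.7406[hold]; j=2 S=112.4031 intr=0.0000 cont=4.5589 V=4.5589[hold]  S*(2)=-
k=1: j=0 S=78.7013 intr=16.3387 cont=19.0350 V=19.0350[hold]; j=1 S=99.8113 intr=0.0000 cont=8.6192 V=8.6192[hold]  S*(1)=-
k=0: j=0 S=88.6300 intr=6.4100 cont=13.7703 V=13.7703[hold]  S*(0)=-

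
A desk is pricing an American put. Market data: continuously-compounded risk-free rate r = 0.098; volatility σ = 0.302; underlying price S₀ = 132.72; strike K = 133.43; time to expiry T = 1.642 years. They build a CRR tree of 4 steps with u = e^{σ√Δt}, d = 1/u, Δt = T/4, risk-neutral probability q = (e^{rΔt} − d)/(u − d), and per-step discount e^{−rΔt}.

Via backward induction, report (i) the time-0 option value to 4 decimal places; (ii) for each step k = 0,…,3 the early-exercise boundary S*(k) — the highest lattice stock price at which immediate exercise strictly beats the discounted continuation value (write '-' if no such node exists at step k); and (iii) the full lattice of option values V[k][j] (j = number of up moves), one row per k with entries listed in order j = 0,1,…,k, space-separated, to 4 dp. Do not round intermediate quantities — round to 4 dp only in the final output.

Δt=0.41050  u=1.21348  d=0.82408  q=0.55719  discount=0.96057
step 4 (expiry): payoffs max(K−S,0) = 72.2223 43.2996 0.7100 0.0000 0.0000
step 3: (k=3,j=0): S=74.2743, (K−S)⁺=59.1557, hold=53.8945 ⇒ V=59.1557 exercise | (k=3,j=1): S=109.3714, (K−S)⁺=24.0586, hold=18.7974 ⇒ V=24.0586 exercise | (k=3,j=2): S=161.0531, (K−S)⁺=0.0000, hold=0.3020 ⇒ V=0.3020 continue | (k=3,j=3): S=237.1560, (K−S)⁺=0.0000, hold=0.0000 ⇒ V=0.0000 continue  boundary S*=109.3714
step 2: (k=2,j=0): S=90.1304, (K−S)⁺=43.2996, hold=38.0384 ⇒ V=43.2996 exercise | (k=2,j=1): S=132.7200, (K−S)⁺=0.7100, hold=10.3949 ⇒ V=10.3949 continue | (k=2,j=2): S=195.4347, (K−S)⁺=0.0000, hold=0.1285 ⇒ V=0.1285 continue  boundary S*=90.1304
step 1: (k=1,j=0): S=109.3714, (K−S)⁺=24.0586, hold=23.9810 ⇒ V=24.0586 exercise | (k=1,j=1): S=161.0531, (K−S)⁺=0.0000, hold=4.4902 ⇒ V=4.4902 continue  boundary S*=109.3714
step 0: (k=0,j=0): S=132.7200, (K−S)⁺=0.7100, hold=12.6365 ⇒ V=12.6365 continue  boundary S*=-

price = 12.6365
boundary = - 109.3714 90.1304 109.3714
tree:
12.6365
24.0586 4.4902
43.2996 10.3949 0.1285
59.1557 24.0586 0.3020 0.0000
72.2223 43.2996 0.7100 0.0000 0.0000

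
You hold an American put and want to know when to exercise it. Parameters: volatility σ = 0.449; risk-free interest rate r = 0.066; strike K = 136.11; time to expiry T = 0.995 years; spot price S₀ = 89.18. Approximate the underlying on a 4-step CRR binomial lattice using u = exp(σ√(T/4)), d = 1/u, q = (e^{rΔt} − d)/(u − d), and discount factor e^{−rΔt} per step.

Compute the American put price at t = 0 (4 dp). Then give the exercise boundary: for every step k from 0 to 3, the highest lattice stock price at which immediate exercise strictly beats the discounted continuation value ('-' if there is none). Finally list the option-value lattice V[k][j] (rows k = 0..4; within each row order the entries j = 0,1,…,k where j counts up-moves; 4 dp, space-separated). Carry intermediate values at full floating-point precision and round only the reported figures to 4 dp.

price = 47.2436
boundary = - 71.2873 89.1800 111.5636
tree:
47.2436
64.8227 29.8944
79.1254 46.9300 12.5345
90.5585 64.8227 24.5464 0.0000
99.6978 79.1254 46.9300 0.0000 0.0000

params: Δt=0.24875 u=1.25099 d=0.79936 q=0.48090 e^(-rΔt)=0.98372
t_4 payoffs: 99.6978 79.1254 46.9300 0.0000 0.0000
t_3: node(3,0) S=45.5515 payoff=90.5585 vs cont=88.3422 → 90.5585 [stop]  node(3,1) S=71.2873 payoff=64.8227 vs cont=62.6063 → 64.8227 [stop]  node(3,2) S=111.5636 payoff=24.5464 vs cont=23.9647 → 24.5464 [stop]  node(3,3) S=174.5953 payoff=0.0000 vs cont=0.0000 → 0.0000 [wait]  ⇒ S*(3)=111.5636
t_2: node(2,0) S=56.9846 payoff=79.1254 vs cont=76.9091 → 79.1254 [stop]  node(2,1) S=89.1800 payoff=46.9300 vs cont=44.7137 → 46.9300 [stop]  node(2,2) S=139.5653 payoff=0.0000 vs cont=12.5345 → 12.5345 [wait]  ⇒ S*(2)=89.1800
t_1: node(1,0) S=71.2873 payoff=64.8227 vs cont=62.6063 → 64.8227 [stop]  node(1,1) S=111.5636 payoff=24.5464 vs cont=29.8944 → 29.8944 [wait]  ⇒ S*(1)=71.2873
t_0: node(0,0) S=89.1800 payoff=46.9300 vs cont=47.2436 → 47.2436 [wait]  ⇒ S*(0)=-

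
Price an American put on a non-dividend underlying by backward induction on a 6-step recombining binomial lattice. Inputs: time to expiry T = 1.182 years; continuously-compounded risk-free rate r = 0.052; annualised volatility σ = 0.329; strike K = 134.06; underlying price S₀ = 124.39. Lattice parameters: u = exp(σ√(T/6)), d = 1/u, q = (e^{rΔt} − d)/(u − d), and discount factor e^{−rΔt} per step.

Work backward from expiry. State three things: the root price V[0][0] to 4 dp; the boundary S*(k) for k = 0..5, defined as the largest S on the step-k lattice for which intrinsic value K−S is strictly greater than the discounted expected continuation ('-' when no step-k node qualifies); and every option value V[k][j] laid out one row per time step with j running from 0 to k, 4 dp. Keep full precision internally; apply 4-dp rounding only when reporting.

price = 20.3371
boundary = - - 92.8858 80.2659 92.8858 107.4898
tree:
20.3371
29.4817 11.5644
41.1742 18.3364 4.9956
53.7941 28.1076 8.8925 1.1814
64.6994 41.1742 15.5526 2.3809 0.0000
74.1230 53.7941 26.5702 4.7983 0.0000 0.0000
82.2663 64.6994 41.1742 9.6700 0.0000 0.0000 0.0000

Δt=0.19700  u=1.15723  d=0.86414  q=0.49869  discount=0.98981
step 6 (expiry): payoffs max(K−S,0) = 82.2663 64.6994 41.1742 9.6700 0.0000 0.0000 0.0000
step 5: (k=5,j=0): S=59.9370, (K−S)⁺=74.1230, hold=72.7567 ⇒ V=74.1230 exercise | (k=5,j=1): S=80.2659, (K−S)⁺=53.7941, hold=52.4278 ⇒ V=53.7941 exercise | (k=5,j=2): S=107.4898, (K−S)⁺=26.5702, hold=25.2039 ⇒ V=26.5702 exercise | (k=5,j=3): S=143.9473, (K−S)⁺=0.0000, hold=4.7983 ⇒ V=4.7983 continue | (k=5,j=4): S=192.7702, (K−S)⁺=0.0000, hold=0.0000 ⇒ V=0.0000 continue | (k=5,j=5): S=258.1523, (K−S)⁺=0.0000, hold=0.0000 ⇒ V=0.0000 continue  boundary S*=107.4898
step 4: (k=4,j=0): S=69.3606, (K−S)⁺=64.6994, hold=63.3331 ⇒ V=64.6994 exercise | (k=4,j=1): S=92.8858, (K−S)⁺=41.1742, hold=39.8079 ⇒ V=41.1742 exercise | (k=4,j=2): S=124.3900, (K−S)⁺=9.6700, hold=15.5526 ⇒ V=15.5526 continue | (k=4,j=3): S=166.5796, (K−S)⁺=0.0000, hold=2.3809 ⇒ V=2.3809 continue | (k=4,j=4): S=223.0786, (K−S)⁺=0.0000, hold=0.0000 ⇒ V=0.0000 continue  boundary S*=92.8858
step 3: (k=3,j=0): S=80.2659, (K−S)⁺=53.7941, hold=52.4278 ⇒ V=53.7941 exercise | (k=3,j=1): S=107.4898, (K−S)⁺=26.5702, hold=28.1076 ⇒ V=28.1076 continue | (k=3,j=2): S=143.9473, (K−S)⁺=0.0000, hold=8.8925 ⇒ V=8.8925 continue | (k=3,j=3): S=192.7702, (K−S)⁺=0.0000, hold=1.1814 ⇒ V=1.1814 continue  boundary S*=80.2659
step 2: (k=2,j=0): S=92.8858, (K−S)⁺=41.1742, hold=40.5668 ⇒ V=41.1742 exercise | (k=2,j=1): S=124.3900, (K−S)⁺=9.6700, hold=18.3364 ⇒ V=18.3364 continue | (k=2,j=2): S=166.5796, (K−S)⁺=0.0000, hold=4.9956 ⇒ V=4.9956 continue  boundary S*=92.8858
step 1: (k=1,j=0): S=107.4898, (K−S)⁺=26.5702, hold=29.4817 ⇒ V=29.4817 continue | (k=1,j=1): S=143.9473, (K−S)⁺=0.0000, hold=11.5644 ⇒ V=11.5644 continue  boundary S*=-
step 0: (k=0,j=0): S=124.3900, (K−S)⁺=9.6700, hold=20.3371 ⇒ V=20.3371 continue  boundary S*=-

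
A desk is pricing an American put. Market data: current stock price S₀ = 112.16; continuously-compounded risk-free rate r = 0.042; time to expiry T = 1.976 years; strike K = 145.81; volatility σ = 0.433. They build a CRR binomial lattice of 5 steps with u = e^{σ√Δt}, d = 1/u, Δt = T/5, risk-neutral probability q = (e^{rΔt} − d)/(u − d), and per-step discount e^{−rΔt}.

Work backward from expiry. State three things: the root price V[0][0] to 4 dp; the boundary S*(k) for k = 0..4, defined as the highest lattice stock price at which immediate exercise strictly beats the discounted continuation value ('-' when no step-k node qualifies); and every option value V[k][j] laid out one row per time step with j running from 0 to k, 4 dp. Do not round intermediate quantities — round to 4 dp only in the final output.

Δt=0.39520  u=1.31286  d=0.76170  q=0.46273  discount=0.98354
step 5 (expiry): payoffs max(K−S,0) = 117.0524 96.2437 60.3780 0.0000 0.0000 0.0000
step 4: (k=4,j=0): S=37.7545, (K−S)⁺=108.0555, hold=105.6552 ⇒ V=108.0555 exercise | (k=4,j=1): S=65.0734, (K−S)⁺=80.7366, hold=78.3363 ⇒ V=80.7366 exercise | (k=4,j=2): S=112.1600, (K−S)⁺=33.6500, hold=31.9051 ⇒ V=33.6500 exercise | (k=4,j=3): S=193.3180, (K−S)⁺=0.0000, hold=0.0000 ⇒ V=0.0000 continue | (k=4,j=4): S=333.2014, (K−S)⁺=0.0000, hold=0.0000 ⇒ V=0.0000 continue  boundary S*=112.1600
step 3: (k=3,j=0): S=49.5663, (K−S)⁺=96.2437, hold=93.8435 ⇒ V=96.2437 exercise | (k=3,j=1): S=85.4320, (K−S)⁺=60.3780, hold=57.9777 ⇒ V=60.3780 exercise | (k=3,j=2): S=147.2500, (K−S)⁺=0.0000, hold=17.7814 ⇒ V=17.7814 continue | (k=3,j=3): S=253.7988, (K−S)⁺=0.0000, hold=0.0000 ⇒ V=0.0000 continue  boundary S*=85.4320
step 2: (k=2,j=0): S=65.0734, (K−S)⁺=80.7366, hold=78.3363 ⇒ V=80.7366 exercise | (k=2,j=1): S=112.1600, (K−S)⁺=33.6500, hold=39.9977 ⇒ V=39.9977 continue | (k=2,j=2): S=193.3180, (K−S)⁺=0.0000, hold=9.3961 ⇒ V=9.3961 continue  boundary S*=65.0734
step 1: (k=1,j=0): S=85.4320, (K−S)⁺=60.3780, hold=60.8667 ⇒ V=60.8667 continue | (k=1,j=1): S=147.2500, (K−S)⁺=0.0000, hold=25.4120 ⇒ V=25.4120 continue  boundary S*=-
step 0: (k=0,j=0): S=112.1600, (K−S)⁺=33.6500, hold=43.7288 ⇒ V=43.7288 continue  boundary S*=-

price = 43.7288
boundary = - - 65.0734 85.4320 112.1600
tree:
43.7288
60.8667 25.4120
80.7366 39.9977 9.3961
96.2437 60.3780 17.7814 0.0000
108.0555 80.7366 33.6500 0.0000 0.0000
117.0524 96.2437 60.3780 0.0000 0.0000 0.0000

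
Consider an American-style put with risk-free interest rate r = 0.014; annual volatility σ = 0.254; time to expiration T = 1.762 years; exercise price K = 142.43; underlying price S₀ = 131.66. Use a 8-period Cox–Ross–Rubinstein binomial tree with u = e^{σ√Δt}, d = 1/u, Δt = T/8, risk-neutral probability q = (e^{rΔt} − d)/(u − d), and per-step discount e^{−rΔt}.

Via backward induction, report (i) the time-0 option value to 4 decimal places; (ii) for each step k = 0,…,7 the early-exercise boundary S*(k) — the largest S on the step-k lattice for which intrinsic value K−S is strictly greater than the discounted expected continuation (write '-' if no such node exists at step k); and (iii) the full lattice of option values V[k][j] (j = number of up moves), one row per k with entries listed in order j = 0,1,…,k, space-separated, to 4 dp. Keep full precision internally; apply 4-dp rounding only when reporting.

Δt=0.22025, u=1.12660, d=0.88763, q=0.48316, disc=e^(-rΔt)=0.99692
k=8 terminal: V=max(K-S,0) → 91.6964 78.0375 60.7012 38.6976 10.7700 0.0000 0.0000 0.0000 0.0000
k=7: j=0 S=57.1565 intr=85.2735 cont=84.8350 V=85.2735[EX]; j=1 S=72.5446 intr=69.8854 cont=69.4469 V=69.8854[EX]; j=2 S=92.0756 intr=50.3544 cont=49.9159 V=50.3544[EX]; j=3 S=116.8649 intr=25.5651 cont=25.1266 V=25.5651[EX]; j=4 S=148.3282 intr=0.0000 cont=5.5493 V=5.5493[hold]; j=5 S=188.2622 intr=0.0000 cont=0.0000 V=0.0000[hold]; j=6 S=238.9475 intr=0.0000 cont=0.0000 V=0.0000[hold]; j=7 S=303.2788 intr=0.0000 cont=0.0000 V=0.0000[hold]  S*(7)=116.8649
k=6: j=0 S=64.3925 intr=78.0375 cont=77.5990 V=78.0375[EX]; j=1 S=81.7288 intr=60.7012 cont=60.2627 V=60.7012[EX]; j=2 S=103.7324 intr=38.6976 cont=38.2591 V=38.6976[EX]; j=3 S=131.6600 intr=10.7700 cont=15.8454 V=15.8454[hold]; j=4 S=167.1065 intr=0.0000 cont=2.8593 V=2.8593[hold]; j=5 S=212.0962 intr=0.0000 cont=0.0000 V=0.0000[hold]; j=6 S=269.1983 intr=0.0000 cont=0.0000 V=0.0000[hold]  S*(6)=103.7324
k=5: j=0 S=72.5446 intr=69.8854 cont=69.4469 V=69.8854[EX]; j=1 S=92.0756 intr=50.3544 cont=49.9159 V=50.3544[EX]; j=2 S=116.8649 intr=25.5651 cont=27.5712 V=27.5712[hold]; j=3 S=148.3282 intr=0.0000 cont=9.5416 V=9.5416[hold]; j=4 S=188.2622 intr=0.0000 cont=1.4732 V=1.4732[hold]; j=5 S=238.9475 intr=0.0000 cont=0.0000 V=0.0000[hold]  S*(5)=92.0756
k=4: j=0 S=81.7288 intr=60.7012 cont=60.2627 V=60.7012[EX]; j=1 S=103.7324 intr=38.6976 cont=39.2254 V=39.2254[hold]; j=2 S=131.6600 intr=10.7700 cont=18.8020 V=18.8020[hold]; j=3 S=167.1065 intr=0.0000 cont=5.6259 V=5.6259[hold]; j=4 S=212.0962 intr=0.0000 cont=0.7591 V=0.7591[hold]  S*(4)=81.7288
k=3: j=0 S=92.0756 intr=50.3544 cont=50.1701 V=50.3544[EX]; j=1 S=116.8649 intr=25.5651 cont=29.2673 V=29.2673[hold]; j=2 S=148.3282 intr=0.0000 cont=12.3976 V=12.3976[hold]; j=3 S=188.2622 intr=0.0000 cont=3.2644 V=3.2644[hold]  S*(3)=92.0756
k=2: j=0 S=103.7324 intr=38.6976 cont=40.0424 V=40.0424[hold]; j=1 S=131.6600 intr=10.7700 cont=21.0516 V=21.0516[hold]; j=2 S=167.1065 intr=0.0000 cont=7.9602 V=7.9602[hold]  S*(2)=-
k=1: j=0 S=116.8649 intr=25.5651 cont=30.7718 V=30.7718[hold]; j=1 S=148.3282 intr=0.0000 cont=14.6811 V=14.6811[hold]  S*(1)=-
k=0: j=0 S=131.6600 intr=10.7700 cont=22.9266 V=22.9266[hold]  S*(0)=-

price = 22.9266
boundary = - - - 92.0756 81.7288 92.0756 103.7324 116.8649
tree:
22.9266
30.7718 14.6811
40.0424 21.0516 7.9602
50.3544 29.2673 12.3976 3.2644
60.7012 39.2254 18.8020 5.6259 0.7591
69.8854 50.3544 27.5712 9.5416 1.4732 0.0000
78.0375 60.7012 38.6976 15.8454 2.8593 0.0000 0.0000
85.2735 69.8854 50.3544 25.5651 5.5493 0.0000 0.0000 0.0000
91.6964 78.0375 60.7012 38.6976 10.7700 0.0000 0.0000 0.0000 0.0000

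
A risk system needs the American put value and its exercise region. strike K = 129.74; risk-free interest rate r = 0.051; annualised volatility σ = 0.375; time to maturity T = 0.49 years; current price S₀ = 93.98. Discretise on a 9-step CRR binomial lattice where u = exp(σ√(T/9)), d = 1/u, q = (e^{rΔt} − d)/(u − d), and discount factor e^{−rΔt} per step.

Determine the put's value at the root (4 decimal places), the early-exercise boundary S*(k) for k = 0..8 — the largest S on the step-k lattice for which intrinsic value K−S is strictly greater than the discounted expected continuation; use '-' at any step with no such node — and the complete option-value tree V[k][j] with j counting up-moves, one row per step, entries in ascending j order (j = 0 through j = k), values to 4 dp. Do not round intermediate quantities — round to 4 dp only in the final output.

params: Δt=0.05444 u=1.09144 d=0.91622 q=0.49401 e^(-rΔt)=0.99723
t_9 payoffs: 86.9809 78.8034 69.0620 57.4575 43.6338 27.1663 7.5494 0.0000 0.0000 0.0000
t_8: node(8,0) S=46.6691 payoff=83.0709 vs cont=82.7112 → 83.0709 [stop]  node(8,1) S=55.5944 payoff=74.1456 vs cont=73.7859 → 74.1456 [stop]  node(8,2) S=66.2266 payoff=63.5134 vs cont=63.1537 → 63.5134 [stop]  node(8,3) S=78.8922 payoff=50.8478 vs cont=50.4881 → 50.8478 [stop]  node(8,4) S=93.9800 payoff=35.7600 vs cont=35.4003 → 35.7600 [stop]  node(8,5) S=111.9533 payoff=17.7867 vs cont=17.4269 → 17.7867 [stop]  node(8,6) S=133.3640 payoff=0.0000 vs cont=3.8094 → 3.8094 [wait]  node(8,7) S=158.8693 payoff=0.0000 vs cont=0.0000 → 0.0000 [wait]  node(8,8) S=189.2525 payoff=0.0000 vs cont=0.0000 → 0.0000 [wait]  ⇒ S*(8)=111.9533
t_7: node(7,0) S=50.9366 payoff=78.8034 vs cont=78.4436 → 78.8034 [stop]  node(7,1) S=60.6780 payoff=69.0620 vs cont=68.7022 → 69.0620 [stop]  node(7,2) S=72.2825 payoff=57.4575 vs cont=57.0978 → 57.4575 [stop]  node(7,3) S=86.1062 payoff=43.6338 vs cont=43.2740 → 43.6338 [stop]  node(7,4) S=102.5737 payoff=27.1663 vs cont=26.8065 → 27.1663 [stop]  node(7,5) S=122.1906 payoff=7.5494 vs cont=10.8516 → 10.8516 [wait]  node(7,6) S=145.5591 payoff=0.0000 vs cont=1.9222 → 1.9222 [wait]  node(7,7) S=173.3967 payoff=0.0000 vs cont=0.0000 → 0.0000 [wait]  ⇒ S*(7)=102.5737
t_6: node(6,0) S=55.5944 payoff=74.1456 vs cont=73.7859 → 74.1456 [stop]  node(6,1) S=66.2266 payoff=63.5134 vs cont=63.1537 → 63.5134 [stop]  node(6,2) S=78.8922 payoff=50.8478 vs cont=50.4881 → 50.8478 [stop]  node(6,3) S=93.9800 payoff=35.7600 vs cont=35.4003 → 35.7600 [stop]  node(6,4) S=111.9533 payoff=17.7867 vs cont=19.0537 → 19.0537 [wait]  node(6,5) S=133.3640 payoff=0.0000 vs cont=6.4225 → 6.4225 [wait]  node(6,6) S=158.8693 payoff=0.0000 vs cont=0.9699 → 0.9699 [wait]  ⇒ S*(6)=93.9800
t_5: node(5,0) S=60.6780 payoff=69.0620 vs cont=68.7022 → 69.0620 [stop]  node(5,1) S=72.2825 payoff=57.4575 vs cont=57.0978 → 57.4575 [stop]  node(5,2) S=86.1062 payoff=43.6338 vs cont=43.2740 → 43.6338 [stop]  node(5,3) S=102.5737 payoff=27.1663 vs cont=27.4307 → 27.4307 [wait]  node(5,4) S=122.1906 payoff=7.5494 vs cont=12.7783 → 12.7783 [wait]  node(5,5) S=145.5591 payoff=0.0000 vs cont=3.7186 → 3.7186 [wait]  ⇒ S*(5)=86.1062
t_4: node(4,0) S=66.2266 payoff=63.5134 vs cont=63.1537 → 63.5134 [stop]  node(4,1) S=78.8922 payoff=50.8478 vs cont=50.4881 → 50.8478 [stop]  node(4,2) S=93.9800 payoff=35.7600 vs cont=35.5305 → 35.7600 [stop]  node(4,3) S=111.9533 payoff=17.7867 vs cont=20.1363 → 20.1363 [wait]  node(4,4) S=133.3640 payoff=0.0000 vs cont=8.2797 → 8.2797 [wait]  ⇒ S*(4)=93.9800
t_3: node(3,0) S=72.2825 payoff=57.4575 vs cont=57.0978 → 57.4575 [stop]  node(3,1) S=86.1062 payoff=43.6338 vs cont=43.2740 → 43.6338 [stop]  node(3,2) S=102.5737 payoff=27.1663 vs cont=27.9640 → 27.9640 [wait]  node(3,3) S=122.1906 payoff=7.5494 vs cont=14.2395 → 14.2395 [wait]  ⇒ S*(3)=86.1062
t_2: node(2,0) S=78.8922 payoff=50.8478 vs cont=50.4881 → 50.8478 [stop]  node(2,1) S=93.9800 payoff=35.7600 vs cont=35.7933 → 35.7933 [wait]  node(2,2) S=111.9533 payoff=17.7867 vs cont=21.1253 → 21.1253 [wait]  ⇒ S*(2)=78.8922
t_1: node(1,0) S=86.1062 payoff=43.6338 vs cont=43.2904 → 43.6338 [stop]  node(1,1) S=102.5737 payoff=27.1663 vs cont=28.4680 → 28.4680 [wait]  ⇒ S*(1)=86.1062
t_0: node(0,0) S=93.9800 payoff=35.7600 vs cont=36.0415 → 36.0415 [wait]  ⇒ S*(0)=-

price = 36.0415
boundary = - 86.1062 78.8922 86.1062 93.9800 86.1062 93.9800 102.5737 111.9533
tree:
36.0415
43.6338 28.4680
50.8478 35.7933 21.1253
57.4575 43.6338 27.9640 14.2395
63.5134 50.8478 35.7600 20.1363 8.2797
69.0620 57.4575 43.6338 27.4307 12.7783 3.7186
74.1456 63.5134 50.8478 35.7600 19.0537 6.4225 0.9699
78.8034 69.0620 57.4575 43.6338 27.1663 10.8516 1.9222 0.0000
83.0709 74.1456 63.5134 50.8478 35.7600 17.7867 3.8094 0.0000 0.0000
86.9809 78.8034 69.0620 57.4575 43.6338 27.1663 7.5494 0.0000 0.0000 0.0000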